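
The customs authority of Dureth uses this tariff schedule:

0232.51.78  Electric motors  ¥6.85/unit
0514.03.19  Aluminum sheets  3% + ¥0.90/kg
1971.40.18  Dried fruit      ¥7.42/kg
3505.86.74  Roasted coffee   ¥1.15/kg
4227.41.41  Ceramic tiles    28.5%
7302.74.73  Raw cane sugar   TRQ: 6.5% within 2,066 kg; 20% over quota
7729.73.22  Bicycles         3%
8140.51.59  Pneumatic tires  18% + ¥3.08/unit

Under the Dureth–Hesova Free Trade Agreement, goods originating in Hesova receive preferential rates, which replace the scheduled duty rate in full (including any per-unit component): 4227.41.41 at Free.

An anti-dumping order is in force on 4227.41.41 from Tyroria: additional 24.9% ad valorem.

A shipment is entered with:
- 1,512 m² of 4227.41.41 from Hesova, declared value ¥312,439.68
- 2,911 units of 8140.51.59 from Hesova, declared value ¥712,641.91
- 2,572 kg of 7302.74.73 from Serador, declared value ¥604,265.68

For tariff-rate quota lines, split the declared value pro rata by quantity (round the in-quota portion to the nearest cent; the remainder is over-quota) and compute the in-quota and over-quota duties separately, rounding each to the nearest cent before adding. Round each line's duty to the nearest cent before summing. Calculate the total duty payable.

¥192,567.44

Line 1 (4227.41.41, Hesova, 1,512 m², ¥312,439.68):
Base rate for 4227.41.41 is 28.5%.
Origin Hesova qualifies under the Dureth–Hesova agreement and 4227.41.41 is covered: preferential rate Free applies instead.
The additional-duty order on 4227.41.41 targets Tyroria, not Hesova; it does not apply.
Duty = ¥312,439.68 × 0% = ¥0.00.
Line 2 (8140.51.59, Hesova, 2,911 units, ¥712,641.91):
Base rate for 8140.51.59 is 18% + ¥3.08/unit.
Origin Hesova is the FTA partner but 8140.51.59 is not on the preference list; base rate stands.
Duty = ¥712,641.91 × 18% + 2,911 × ¥3.08 = ¥137,241.42.
Line 3 (7302.74.73, Serador, 2,572 kg, ¥604,265.68):
Code 7302.74.73 is under a tariff-rate quota (threshold 2,066 kg). In-quota: 2,066 kg at 6.5%; over-quota: 506 kg at 20%.
Pro-rata value split: in-quota = ¥604,265.68 × 2,066/2,572 = ¥485,386.04; over-quota = ¥604,265.68 − ¥485,386.04 = ¥118,879.64.
In-quota duty = ¥485,386.04 × 6.5% = ¥31,550.09. Over-quota duty = ¥118,879.64 × 20% = ¥23,775.93.
Line duty = ¥31,550.09 + ¥23,775.93 = ¥55,326.02.
Total = ¥0.00 + ¥137,241.42 + ¥55,326.02 = ¥192,567.44.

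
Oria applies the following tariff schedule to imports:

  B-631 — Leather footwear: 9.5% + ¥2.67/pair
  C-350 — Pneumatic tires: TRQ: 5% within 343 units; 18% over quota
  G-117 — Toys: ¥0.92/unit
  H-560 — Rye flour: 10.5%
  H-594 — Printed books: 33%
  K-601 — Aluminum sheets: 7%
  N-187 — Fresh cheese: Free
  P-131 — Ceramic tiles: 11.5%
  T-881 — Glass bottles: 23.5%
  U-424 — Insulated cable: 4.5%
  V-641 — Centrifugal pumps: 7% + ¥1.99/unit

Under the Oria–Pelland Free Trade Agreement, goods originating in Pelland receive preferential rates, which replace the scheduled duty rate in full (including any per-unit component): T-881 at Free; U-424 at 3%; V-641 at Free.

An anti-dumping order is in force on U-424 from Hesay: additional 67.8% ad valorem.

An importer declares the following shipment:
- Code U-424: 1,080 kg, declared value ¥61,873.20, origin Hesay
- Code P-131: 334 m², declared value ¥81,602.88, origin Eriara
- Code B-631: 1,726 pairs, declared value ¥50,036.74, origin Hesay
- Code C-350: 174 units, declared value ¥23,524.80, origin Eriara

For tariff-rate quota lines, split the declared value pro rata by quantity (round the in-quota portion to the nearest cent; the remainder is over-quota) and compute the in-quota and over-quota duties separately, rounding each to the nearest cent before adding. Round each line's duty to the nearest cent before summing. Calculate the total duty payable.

Line 1 (U-424, Hesay, 1,080 kg, ¥61,873.20):
Base rate for U-424 is 4.5%.
U-424 has an FTA preferential rate, but origin Hesay is not Pelland; base rate stands.
Additional duty on U-424 from Hesay: +67.8%. Applied ad valorem rate: 4.5% + 67.8% = 72.3%.
Duty = ¥61,873.20 × 72.3% = ¥44,734.32.
Line 2 (P-131, Eriara, 334 m², ¥81,602.88):
Base rate for P-131 is 11.5%.
Duty = ¥81,602.88 × 11.5% = ¥9,384.33.
Line 3 (B-631, Hesay, 1,726 pairs, ¥50,036.74):
Base rate for B-631 is 9.5% + ¥2.67/pair.
Duty = ¥50,036.74 × 9.5% + 1,726 × ¥2.67 = ¥9,361.91.
Line 4 (C-350, Eriara, 174 units, ¥23,524.80):
Code C-350 is under a tariff-rate quota (threshold 343 units). Quantity 174 units is within the quota, so the in-quota rate 5% applies to the full value.
Duty = ¥23,524.80 × 5% = ¥1,176.24.
Total = ¥44,734.32 + ¥9,384.33 + ¥9,361.91 + ¥1,176.24 = ¥64,656.80.

¥64,656.80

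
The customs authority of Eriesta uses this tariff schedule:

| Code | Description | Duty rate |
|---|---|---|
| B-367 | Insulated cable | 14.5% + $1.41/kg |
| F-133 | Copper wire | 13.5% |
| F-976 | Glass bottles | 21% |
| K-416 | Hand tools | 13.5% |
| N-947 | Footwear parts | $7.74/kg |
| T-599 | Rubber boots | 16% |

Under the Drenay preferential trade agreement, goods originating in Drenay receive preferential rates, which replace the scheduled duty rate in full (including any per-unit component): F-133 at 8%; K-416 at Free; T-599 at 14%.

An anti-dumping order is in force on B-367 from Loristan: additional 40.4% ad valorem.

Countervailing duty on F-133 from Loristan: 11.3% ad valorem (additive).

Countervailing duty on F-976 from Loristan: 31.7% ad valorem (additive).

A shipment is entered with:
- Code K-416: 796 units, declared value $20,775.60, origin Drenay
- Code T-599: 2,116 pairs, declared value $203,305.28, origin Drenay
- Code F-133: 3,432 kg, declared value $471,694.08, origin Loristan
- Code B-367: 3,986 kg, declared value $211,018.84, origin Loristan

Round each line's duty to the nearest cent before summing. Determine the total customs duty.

$266,912.47

Line 1 (K-416, Drenay, 796 units, $20,775.60):
Base rate for K-416 is 13.5%.
Origin Drenay qualifies under the Eriesta–Drenay agreement and K-416 is covered: preferential rate Free applies instead.
Duty = $20,775.60 × 0% = $0.00.
Line 2 (T-599, Drenay, 2,116 pairs, $203,305.28):
Base rate for T-599 is 16%.
Origin Drenay qualifies under the Eriesta–Drenay agreement and T-599 is covered: preferential rate 14% applies instead.
Duty = $203,305.28 × 14% = $28,462.74.
Line 3 (F-133, Loristan, 3,432 kg, $471,694.08):
Base rate for F-133 is 13.5%.
F-133 has an FTA preferential rate, but origin Loristan is not Drenay; base rate stands.
Additional duty on F-133 from Loristan: +11.3%. Applied ad valorem rate: 13.5% + 11.3% = 24.8%.
Duty = $471,694.08 × 24.8% = $116,980.13.
Line 4 (B-367, Loristan, 3,986 kg, $211,018.84):
Base rate for B-367 is 14.5% + $1.41/kg.
Additional duty on B-367 from Loristan: +40.4%. Applied ad valorem rate: 14.5% + 40.4% = 54.9%.
Duty = $211,018.84 × 54.9% + 3,986 × $1.41 = $121,469.60.
Total = $0.00 + $28,462.74 + $116,980.13 + $121,469.60 = $266,912.47.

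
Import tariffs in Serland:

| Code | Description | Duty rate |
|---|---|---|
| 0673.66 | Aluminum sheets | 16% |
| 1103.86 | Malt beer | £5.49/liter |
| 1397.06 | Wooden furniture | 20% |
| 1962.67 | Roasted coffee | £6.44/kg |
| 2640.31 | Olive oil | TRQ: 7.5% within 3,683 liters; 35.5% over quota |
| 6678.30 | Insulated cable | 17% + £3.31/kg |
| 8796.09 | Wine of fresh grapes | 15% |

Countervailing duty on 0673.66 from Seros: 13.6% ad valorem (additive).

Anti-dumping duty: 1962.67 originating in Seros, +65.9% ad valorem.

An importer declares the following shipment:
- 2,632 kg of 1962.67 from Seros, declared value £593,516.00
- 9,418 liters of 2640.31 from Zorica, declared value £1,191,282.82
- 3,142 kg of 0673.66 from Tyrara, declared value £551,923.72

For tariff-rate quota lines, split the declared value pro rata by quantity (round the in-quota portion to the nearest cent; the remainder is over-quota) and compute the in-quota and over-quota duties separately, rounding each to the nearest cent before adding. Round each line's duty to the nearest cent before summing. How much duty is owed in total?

£788,848.77

Line 1 (1962.67, Seros, 2,632 kg, £593,516.00):
Base rate for 1962.67 is £6.44/kg.
Additional duty on 1962.67 from Seros: +65.9% ad valorem. Applied ad valorem rate = 65.9%.
Duty = £593,516.00 × 65.9% + 2,632 × £6.44 = £408,077.12.
Line 2 (2640.31, Zorica, 9,418 liters, £1,191,282.82):
Code 2640.31 is under a tariff-rate quota (threshold 3,683 liters). In-quota: 3,683 liters at 7.5%; over-quota: 5,735 liters at 35.5%.
Pro-rata value split: in-quota = £1,191,282.82 × 3,683/9,418 = £465,862.67; over-quota = £1,191,282.82 − £465,862.67 = £725,420.15.
In-quota duty = £465,862.67 × 7.5% = £34,939.70. Over-quota duty = £725,420.15 × 35.5% = £257,524.15.
Line duty = £34,939.70 + £257,524.15 = £292,463.85.
Line 3 (0673.66, Tyrara, 3,142 kg, £551,923.72):
Base rate for 0673.66 is 16%.
The additional-duty order on 0673.66 targets Seros, not Tyrara; it does not apply.
Duty = £551,923.72 × 16% = £88,307.80.
Total = £408,077.12 + £292,463.85 + £88,307.80 = £788,848.77.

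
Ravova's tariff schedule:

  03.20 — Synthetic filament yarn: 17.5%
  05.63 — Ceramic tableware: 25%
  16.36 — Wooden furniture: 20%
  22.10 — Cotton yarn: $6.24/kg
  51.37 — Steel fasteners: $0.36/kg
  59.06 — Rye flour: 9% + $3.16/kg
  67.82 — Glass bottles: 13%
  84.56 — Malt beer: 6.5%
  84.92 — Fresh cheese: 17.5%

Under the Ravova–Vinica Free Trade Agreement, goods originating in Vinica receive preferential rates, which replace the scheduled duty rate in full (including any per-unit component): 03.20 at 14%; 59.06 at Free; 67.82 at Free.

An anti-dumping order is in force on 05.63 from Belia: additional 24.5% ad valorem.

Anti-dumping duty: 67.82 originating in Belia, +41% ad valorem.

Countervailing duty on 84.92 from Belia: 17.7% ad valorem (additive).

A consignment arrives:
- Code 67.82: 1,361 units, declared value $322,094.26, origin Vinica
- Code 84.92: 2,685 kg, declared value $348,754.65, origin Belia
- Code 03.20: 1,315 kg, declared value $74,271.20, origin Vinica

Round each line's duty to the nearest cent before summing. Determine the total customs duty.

$133,159.61

Line 1 (67.82, Vinica, 1,361 units, $322,094.26):
Base rate for 67.82 is 13%.
Origin Vinica qualifies under the Ravova–Vinica agreement and 67.82 is covered: preferential rate Free applies instead.
The additional-duty order on 67.82 targets Belia, not Vinica; it does not apply.
Duty = $322,094.26 × 0% = $0.00.
Line 2 (84.92, Belia, 2,685 kg, $348,754.65):
Base rate for 84.92 is 17.5%.
Additional duty on 84.92 from Belia: +17.7%. Applied ad valorem rate: 17.5% + 17.7% = 35.2%.
Duty = $348,754.65 × 35.2% = $122,761.64.
Line 3 (03.20, Vinica, 1,315 kg, $74,271.20):
Base rate for 03.20 is 17.5%.
Origin Vinica qualifies under the Ravova–Vinica agreement and 03.20 is covered: preferential rate 14% applies instead.
Duty = $74,271.20 × 14% = $10,397.97.
Total = $0.00 + $122,761.64 + $10,397.97 = $133,159.61.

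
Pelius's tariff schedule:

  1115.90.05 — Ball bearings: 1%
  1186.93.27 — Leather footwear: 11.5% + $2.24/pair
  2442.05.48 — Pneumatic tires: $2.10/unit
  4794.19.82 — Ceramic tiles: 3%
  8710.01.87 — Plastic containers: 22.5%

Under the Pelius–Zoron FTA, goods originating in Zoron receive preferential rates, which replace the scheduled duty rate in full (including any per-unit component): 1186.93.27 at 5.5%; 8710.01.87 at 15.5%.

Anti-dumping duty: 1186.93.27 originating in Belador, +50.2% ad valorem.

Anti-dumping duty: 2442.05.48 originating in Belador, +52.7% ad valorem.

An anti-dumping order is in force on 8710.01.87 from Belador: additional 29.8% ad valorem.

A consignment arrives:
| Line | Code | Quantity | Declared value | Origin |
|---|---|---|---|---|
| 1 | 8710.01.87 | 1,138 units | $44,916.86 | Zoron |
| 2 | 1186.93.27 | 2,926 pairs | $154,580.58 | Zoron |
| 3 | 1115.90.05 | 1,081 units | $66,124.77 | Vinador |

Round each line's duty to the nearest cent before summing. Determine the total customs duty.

$16,125.29

Line 1 (8710.01.87, Zoron, 1,138 units, $44,916.86):
Base rate for 8710.01.87 is 22.5%.
Origin Zoron qualifies under the Pelius–Zoron agreement and 8710.01.87 is covered: preferential rate 15.5% applies instead.
The additional-duty order on 8710.01.87 targets Belador, not Zoron; it does not apply.
Duty = $44,916.86 × 15.5% = $6,962.11.
Line 2 (1186.93.27, Zoron, 2,926 pairs, $154,580.58):
Base rate for 1186.93.27 is 11.5% + $2.24/pair.
Origin Zoron qualifies under the Pelius–Zoron agreement and 1186.93.27 is covered: preferential rate 5.5% applies instead.
The additional-duty order on 1186.93.27 targets Belador, not Zoron; it does not apply.
Duty = $154,580.58 × 5.5% = $8,501.93.
Line 3 (1115.90.05, Vinador, 1,081 units, $66,124.77):
Base rate for 1115.90.05 is 1%.
Duty = $66,124.77 × 1% = $661.25.
Total = $6,962.11 + $8,501.93 + $661.25 = $16,125.29.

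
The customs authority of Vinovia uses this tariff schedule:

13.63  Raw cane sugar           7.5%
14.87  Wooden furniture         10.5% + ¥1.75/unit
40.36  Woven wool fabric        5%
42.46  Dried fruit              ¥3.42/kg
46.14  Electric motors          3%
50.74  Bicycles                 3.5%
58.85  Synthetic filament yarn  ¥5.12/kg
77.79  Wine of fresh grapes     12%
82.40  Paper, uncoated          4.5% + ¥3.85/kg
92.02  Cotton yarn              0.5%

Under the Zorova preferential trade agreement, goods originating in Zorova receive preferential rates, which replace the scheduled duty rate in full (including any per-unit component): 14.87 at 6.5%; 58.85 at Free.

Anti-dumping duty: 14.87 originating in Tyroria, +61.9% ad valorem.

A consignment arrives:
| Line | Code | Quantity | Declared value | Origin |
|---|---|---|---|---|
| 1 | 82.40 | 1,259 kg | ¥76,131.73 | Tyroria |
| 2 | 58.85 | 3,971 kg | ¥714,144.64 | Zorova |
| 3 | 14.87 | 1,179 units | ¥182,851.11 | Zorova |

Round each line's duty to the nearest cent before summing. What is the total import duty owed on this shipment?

¥20,158.40

Line 1 (82.40, Tyroria, 1,259 kg, ¥76,131.73):
Base rate for 82.40 is 4.5% + ¥3.85/kg.
Duty = ¥76,131.73 × 4.5% + 1,259 × ¥3.85 = ¥8,273.08.
Line 2 (58.85, Zorova, 3,971 kg, ¥714,144.64):
Base rate for 58.85 is ¥5.12/kg.
Origin Zorova qualifies under the Vinovia–Zorova agreement and 58.85 is covered: preferential rate Free applies instead.
Duty = ¥714,144.64 × 0% = ¥0.00.
Line 3 (14.87, Zorova, 1,179 units, ¥182,851.11):
Base rate for 14.87 is 10.5% + ¥1.75/unit.
Origin Zorova qualifies under the Vinovia–Zorova agreement and 14.87 is covered: preferential rate 6.5% applies instead.
The additional-duty order on 14.87 targets Tyroria, not Zorova; it does not apply.
Duty = ¥182,851.11 × 6.5% = ¥11,885.32.
Total = ¥8,273.08 + ¥0.00 + ¥11,885.32 = ¥20,158.40.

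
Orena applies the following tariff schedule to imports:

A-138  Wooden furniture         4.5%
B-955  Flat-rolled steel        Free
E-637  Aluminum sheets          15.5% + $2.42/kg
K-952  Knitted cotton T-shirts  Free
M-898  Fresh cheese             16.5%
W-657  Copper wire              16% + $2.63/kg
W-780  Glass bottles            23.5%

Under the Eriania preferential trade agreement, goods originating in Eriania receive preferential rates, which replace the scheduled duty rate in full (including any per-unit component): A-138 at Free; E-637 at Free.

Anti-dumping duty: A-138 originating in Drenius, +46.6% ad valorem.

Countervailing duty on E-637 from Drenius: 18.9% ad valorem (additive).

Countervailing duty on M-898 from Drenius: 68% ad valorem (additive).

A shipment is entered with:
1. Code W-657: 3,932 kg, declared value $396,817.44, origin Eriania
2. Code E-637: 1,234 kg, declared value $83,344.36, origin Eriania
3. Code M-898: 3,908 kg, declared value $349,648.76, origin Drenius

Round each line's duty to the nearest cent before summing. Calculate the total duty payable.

Line 1 (W-657, Eriania, 3,932 kg, $396,817.44):
Base rate for W-657 is 16% + $2.63/kg.
Origin Eriania is the FTA partner but W-657 is not on the preference list; base rate stands.
Duty = $396,817.44 × 16% + 3,932 × $2.63 = $73,831.95.
Line 2 (E-637, Eriania, 1,234 kg, $83,344.36):
Base rate for E-637 is 15.5% + $2.42/kg.
Origin Eriania qualifies under the Orena–Eriania agreement and E-637 is covered: preferential rate Free applies instead.
The additional-duty order on E-637 targets Drenius, not Eriania; it does not apply.
Duty = $83,344.36 × 0% = $0.00.
Line 3 (M-898, Drenius, 3,908 kg, $349,648.76):
Base rate for M-898 is 16.5%.
Additional duty on M-898 from Drenius: +68%. Applied ad valorem rate: 16.5% + 68% = 84.5%.
Duty = $349,648.76 × 84.5% = $295,453.20.
Total = $73,831.95 + $0.00 + $295,453.20 = $369,285.15.

$369,285.15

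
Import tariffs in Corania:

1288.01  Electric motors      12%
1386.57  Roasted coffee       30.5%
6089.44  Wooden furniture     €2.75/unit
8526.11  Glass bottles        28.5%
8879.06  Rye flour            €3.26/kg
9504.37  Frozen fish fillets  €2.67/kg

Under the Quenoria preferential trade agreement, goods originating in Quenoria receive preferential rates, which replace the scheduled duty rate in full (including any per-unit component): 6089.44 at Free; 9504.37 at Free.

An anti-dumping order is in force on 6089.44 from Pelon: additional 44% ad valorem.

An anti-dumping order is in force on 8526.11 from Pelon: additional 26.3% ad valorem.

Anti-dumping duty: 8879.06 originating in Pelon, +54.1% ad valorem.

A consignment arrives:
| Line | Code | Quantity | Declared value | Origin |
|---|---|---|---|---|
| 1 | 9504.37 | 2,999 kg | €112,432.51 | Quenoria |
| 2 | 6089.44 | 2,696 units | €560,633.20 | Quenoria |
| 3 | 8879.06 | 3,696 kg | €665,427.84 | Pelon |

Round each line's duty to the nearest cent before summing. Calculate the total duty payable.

€372,045.42

Line 1 (9504.37, Quenoria, 2,999 kg, €112,432.51):
Base rate for 9504.37 is €2.67/kg.
Origin Quenoria qualifies under the Corania–Quenoria agreement and 9504.37 is covered: preferential rate Free applies instead.
Duty = €112,432.51 × 0% = €0.00.
Line 2 (6089.44, Quenoria, 2,696 units, €560,633.20):
Base rate for 6089.44 is €2.75/unit.
Origin Quenoria qualifies under the Corania–Quenoria agreement and 6089.44 is covered: preferential rate Free applies instead.
The additional-duty order on 6089.44 targets Pelon, not Quenoria; it does not apply.
Duty = €560,633.20 × 0% = €0.00.
Line 3 (8879.06, Pelon, 3,696 kg, €665,427.84):
Base rate for 8879.06 is €3.26/kg.
Additional duty on 8879.06 from Pelon: +54.1% ad valorem. Applied ad valorem rate = 54.1%.
Duty = €665,427.84 × 54.1% + 3,696 × €3.26 = €372,045.42.
Total = €0.00 + €0.00 + €372,045.42 = €372,045.42.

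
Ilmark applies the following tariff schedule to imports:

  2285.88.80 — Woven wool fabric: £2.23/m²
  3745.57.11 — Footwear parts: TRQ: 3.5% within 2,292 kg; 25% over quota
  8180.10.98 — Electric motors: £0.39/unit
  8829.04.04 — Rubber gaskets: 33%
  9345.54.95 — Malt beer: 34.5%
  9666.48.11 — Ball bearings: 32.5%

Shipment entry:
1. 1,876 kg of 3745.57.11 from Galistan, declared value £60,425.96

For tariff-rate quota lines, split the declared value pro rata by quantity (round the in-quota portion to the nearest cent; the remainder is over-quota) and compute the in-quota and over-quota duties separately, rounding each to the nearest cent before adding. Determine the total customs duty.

Line 1 (3745.57.11, Galistan, 1,876 kg, £60,425.96):
Code 3745.57.11 is under a tariff-rate quota (threshold 2,292 kg). Quantity 1,876 kg is within the quota, so the in-quota rate 3.5% applies to the full value.
Duty = £60,425.96 × 3.5% = £2,114.91.

£2,114.91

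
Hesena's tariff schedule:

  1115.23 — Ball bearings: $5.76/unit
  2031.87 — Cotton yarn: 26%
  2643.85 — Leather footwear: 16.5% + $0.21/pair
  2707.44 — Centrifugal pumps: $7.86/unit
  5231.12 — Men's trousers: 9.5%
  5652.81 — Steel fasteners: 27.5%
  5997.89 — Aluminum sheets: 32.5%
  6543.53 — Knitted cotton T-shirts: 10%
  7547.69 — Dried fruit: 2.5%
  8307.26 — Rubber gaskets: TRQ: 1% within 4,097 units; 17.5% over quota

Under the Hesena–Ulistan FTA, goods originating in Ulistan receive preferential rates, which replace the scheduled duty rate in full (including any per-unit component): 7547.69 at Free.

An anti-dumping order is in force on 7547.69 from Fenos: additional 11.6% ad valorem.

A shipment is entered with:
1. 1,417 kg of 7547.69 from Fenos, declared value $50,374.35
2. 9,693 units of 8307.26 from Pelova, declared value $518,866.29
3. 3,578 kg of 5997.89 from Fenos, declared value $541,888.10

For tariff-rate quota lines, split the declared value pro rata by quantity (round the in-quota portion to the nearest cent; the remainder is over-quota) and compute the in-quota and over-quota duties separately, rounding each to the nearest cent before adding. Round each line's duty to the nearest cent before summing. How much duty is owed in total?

Line 1 (7547.69, Fenos, 1,417 kg, $50,374.35):
Base rate for 7547.69 is 2.5%.
7547.69 has an FTA preferential rate, but origin Fenos is not Ulistan; base rate stands.
Additional duty on 7547.69 from Fenos: +11.6%. Applied ad valorem rate: 2.5% + 11.6% = 14.1%.
Duty = $50,374.35 × 14.1% = $7,102.78.
Line 2 (8307.26, Pelova, 9,693 units, $518,866.29):
Code 8307.26 is under a tariff-rate quota (threshold 4,097 units). In-quota: 4,097 units at 1%; over-quota: 5,596 units at 17.5%.
Pro-rata value split: in-quota = $518,866.29 × 4,097/9,693 = $219,312.41; over-quota = $518,866.29 − $219,312.41 = $299,553.88.
In-quota duty = $219,312.41 × 1% = $2,193.12. Over-quota duty = $299,553.88 × 17.5% = $52,421.93.
Line duty = $2,193.12 + $52,421.93 = $54,615.05.
Line 3 (5997.89, Fenos, 3,578 kg, $541,888.10):
Base rate for 5997.89 is 32.5%.
Duty = $541,888.10 × 32.5% = $176,113.63.
Total = $7,102.78 + $54,615.05 + $176,113.63 = $237,831.46.

$237,831.46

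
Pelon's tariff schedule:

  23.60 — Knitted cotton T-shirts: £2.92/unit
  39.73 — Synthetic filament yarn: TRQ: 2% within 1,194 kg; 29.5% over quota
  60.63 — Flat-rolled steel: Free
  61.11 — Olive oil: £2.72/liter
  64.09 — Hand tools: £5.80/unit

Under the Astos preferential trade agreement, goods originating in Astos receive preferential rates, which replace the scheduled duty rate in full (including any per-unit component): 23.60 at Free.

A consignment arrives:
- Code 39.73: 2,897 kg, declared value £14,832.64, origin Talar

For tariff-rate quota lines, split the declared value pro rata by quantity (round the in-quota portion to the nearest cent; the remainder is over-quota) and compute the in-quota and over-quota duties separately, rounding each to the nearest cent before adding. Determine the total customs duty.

£2,694.48

Line 1 (39.73, Talar, 2,897 kg, £14,832.64):
Code 39.73 is under a tariff-rate quota (threshold 1,194 kg). In-quota: 1,194 kg at 2%; over-quota: 1,703 kg at 29.5%.
Pro-rata value split: in-quota = £14,832.64 × 1,194/2,897 = £6,113.28; over-quota = £14,832.64 − £6,113.28 = £8,719.36.
In-quota duty = £6,113.28 × 2% = £122.27. Over-quota duty = £8,719.36 × 29.5% = £2,572.21.
Line duty = £122.27 + £2,572.21 = £2,694.48.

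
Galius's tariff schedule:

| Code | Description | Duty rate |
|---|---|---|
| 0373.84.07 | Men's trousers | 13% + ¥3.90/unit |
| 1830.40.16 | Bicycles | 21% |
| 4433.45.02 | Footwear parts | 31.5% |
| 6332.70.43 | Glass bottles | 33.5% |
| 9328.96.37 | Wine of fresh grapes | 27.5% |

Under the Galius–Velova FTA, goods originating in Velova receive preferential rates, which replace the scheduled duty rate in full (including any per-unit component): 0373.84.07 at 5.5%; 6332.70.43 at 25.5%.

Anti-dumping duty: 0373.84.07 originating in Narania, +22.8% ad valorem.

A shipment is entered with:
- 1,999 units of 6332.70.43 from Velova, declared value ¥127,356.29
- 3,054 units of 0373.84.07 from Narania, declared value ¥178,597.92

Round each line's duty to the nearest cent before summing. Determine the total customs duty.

Line 1 (6332.70.43, Velova, 1,999 units, ¥127,356.29):
Base rate for 6332.70.43 is 33.5%.
Origin Velova qualifies under the Galius–Velova agreement and 6332.70.43 is covered: preferential rate 25.5% applies instead.
Duty = ¥127,356.29 × 25.5% = ¥32,475.85.
Line 2 (0373.84.07, Narania, 3,054 units, ¥178,597.92):
Base rate for 0373.84.07 is 13% + ¥3.90/unit.
0373.84.07 has an FTA preferential rate, but origin Narania is not Velova; base rate stands.
Additional duty on 0373.84.07 from Narania: +22.8%. Applied ad valorem rate: 13% + 22.8% = 35.8%.
Duty = ¥178,597.92 × 35.8% + 3,054 × ¥3.90 = ¥75,848.66.
Total = ¥32,475.85 + ¥75,848.66 = ¥108,324.51.

¥108,324.51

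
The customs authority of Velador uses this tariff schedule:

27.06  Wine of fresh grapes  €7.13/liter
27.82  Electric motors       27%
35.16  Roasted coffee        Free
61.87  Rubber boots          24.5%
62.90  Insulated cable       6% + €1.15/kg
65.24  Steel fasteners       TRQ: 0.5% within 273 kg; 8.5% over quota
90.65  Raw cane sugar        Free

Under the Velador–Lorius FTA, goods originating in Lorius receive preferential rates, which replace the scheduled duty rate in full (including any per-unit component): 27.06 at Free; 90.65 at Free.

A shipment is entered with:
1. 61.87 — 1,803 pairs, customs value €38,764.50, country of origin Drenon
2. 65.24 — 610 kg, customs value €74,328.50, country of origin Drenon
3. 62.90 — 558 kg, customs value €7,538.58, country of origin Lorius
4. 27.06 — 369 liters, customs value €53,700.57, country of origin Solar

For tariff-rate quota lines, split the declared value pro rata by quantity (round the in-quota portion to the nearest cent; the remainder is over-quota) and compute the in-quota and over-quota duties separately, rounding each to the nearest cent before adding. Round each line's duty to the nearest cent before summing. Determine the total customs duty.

Line 1 (61.87, Drenon, 1,803 pairs, €38,764.50):
Base rate for 61.87 is 24.5%.
Duty = €38,764.50 × 24.5% = €9,497.30.
Line 2 (65.24, Drenon, 610 kg, €74,328.50):
Code 65.24 is under a tariff-rate quota (threshold 273 kg). In-quota: 273 kg at 0.5%; over-quota: 337 kg at 8.5%.
Pro-rata value split: in-quota = €74,328.50 × 273/610 = €33,265.05; over-quota = €74,328.50 − €33,265.05 = €41,063.45.
In-quota duty = €33,265.05 × 0.5% = €166.33. Over-quota duty = €41,063.45 × 8.5% = €3,490.39.
Line duty = €166.33 + €3,490.39 = €3,656.72.
Line 3 (62.90, Lorius, 558 kg, €7,538.58):
Base rate for 62.90 is 6% + €1.15/kg.
Origin Lorius is the FTA partner but 62.90 is not on the preference list; base rate stands.
Duty = €7,538.58 × 6% + 558 × €1.15 = €1,094.01.
Line 4 (27.06, Solar, 369 liters, €53,700.57):
Base rate for 27.06 is €7.13/liter.
27.06 has an FTA preferential rate, but origin Solar is not Lorius; base rate stands.
Duty = 369 × €7.13 = €2,630.97.
Total = €9,497.30 + €3,656.72 + €1,094.01 + €2,630.97 = €16,879.00.

€16,879.00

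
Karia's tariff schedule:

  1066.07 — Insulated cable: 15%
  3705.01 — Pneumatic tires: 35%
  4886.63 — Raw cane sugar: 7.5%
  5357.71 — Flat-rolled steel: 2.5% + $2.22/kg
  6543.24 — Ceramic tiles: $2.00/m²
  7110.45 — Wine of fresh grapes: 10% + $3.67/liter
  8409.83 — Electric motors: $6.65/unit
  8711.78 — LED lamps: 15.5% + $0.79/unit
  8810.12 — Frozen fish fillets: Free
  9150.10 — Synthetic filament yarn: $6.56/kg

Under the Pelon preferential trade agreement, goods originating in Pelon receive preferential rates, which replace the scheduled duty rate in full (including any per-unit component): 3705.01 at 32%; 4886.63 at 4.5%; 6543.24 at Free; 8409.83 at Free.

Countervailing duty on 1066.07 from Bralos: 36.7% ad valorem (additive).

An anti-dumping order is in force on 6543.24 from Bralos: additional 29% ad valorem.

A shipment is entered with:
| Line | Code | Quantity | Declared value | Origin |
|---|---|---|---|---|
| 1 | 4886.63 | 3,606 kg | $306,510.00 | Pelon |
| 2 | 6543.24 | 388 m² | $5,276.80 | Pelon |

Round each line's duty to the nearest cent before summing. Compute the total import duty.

Line 1 (4886.63, Pelon, 3,606 kg, $306,510.00):
Base rate for 4886.63 is 7.5%.
Origin Pelon qualifies under the Karia–Pelon agreement and 4886.63 is covered: preferential rate 4.5% applies instead.
Duty = $306,510.00 × 4.5% = $13,792.95.
Line 2 (6543.24, Pelon, 388 m², $5,276.80):
Base rate for 6543.24 is $2.00/m².
Origin Pelon qualifies under the Karia–Pelon agreement and 6543.24 is covered: preferential rate Free applies instead.
The additional-duty order on 6543.24 targets Bralos, not Pelon; it does not apply.
Duty = $5,276.80 × 0% = $0.00.
Total = $13,792.95 + $0.00 = $13,792.95.

$13,792.95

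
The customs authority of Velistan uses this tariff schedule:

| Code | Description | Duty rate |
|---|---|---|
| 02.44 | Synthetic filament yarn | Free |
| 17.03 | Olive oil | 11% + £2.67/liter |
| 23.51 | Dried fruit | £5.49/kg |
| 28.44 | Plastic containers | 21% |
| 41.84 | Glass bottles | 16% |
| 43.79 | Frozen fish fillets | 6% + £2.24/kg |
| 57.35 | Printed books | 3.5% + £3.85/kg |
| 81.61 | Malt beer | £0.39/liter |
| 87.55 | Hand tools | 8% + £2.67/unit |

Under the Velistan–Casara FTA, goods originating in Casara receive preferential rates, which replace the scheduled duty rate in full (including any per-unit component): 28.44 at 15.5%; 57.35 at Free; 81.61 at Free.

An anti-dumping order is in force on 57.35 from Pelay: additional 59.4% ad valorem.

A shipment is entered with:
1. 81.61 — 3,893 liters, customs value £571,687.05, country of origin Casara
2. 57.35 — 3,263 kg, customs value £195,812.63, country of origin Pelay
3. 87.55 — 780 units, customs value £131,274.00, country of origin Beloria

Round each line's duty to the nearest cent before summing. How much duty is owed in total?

£148,313.21

Line 1 (81.61, Casara, 3,893 liters, £571,687.05):
Base rate for 81.61 is £0.39/liter.
Origin Casara qualifies under the Velistan–Casara agreement and 81.61 is covered: preferential rate Free applies instead.
Duty = £571,687.05 × 0% = £0.00.
Line 2 (57.35, Pelay, 3,263 kg, £195,812.63):
Base rate for 57.35 is 3.5% + £3.85/kg.
57.35 has an FTA preferential rate, but origin Pelay is not Casara; base rate stands.
Additional duty on 57.35 from Pelay: +59.4%. Applied ad valorem rate: 3.5% + 59.4% = 62.9%.
Duty = £195,812.63 × 62.9% + 3,263 × £3.85 = £135,728.69.
Line 3 (87.55, Beloria, 780 units, £131,274.00):
Base rate for 87.55 is 8% + £2.67/unit.
Duty = £131,274.00 × 8% + 780 × £2.67 = £12,584.52.
Total = £0.00 + £135,728.69 + £12,584.52 = £148,313.21.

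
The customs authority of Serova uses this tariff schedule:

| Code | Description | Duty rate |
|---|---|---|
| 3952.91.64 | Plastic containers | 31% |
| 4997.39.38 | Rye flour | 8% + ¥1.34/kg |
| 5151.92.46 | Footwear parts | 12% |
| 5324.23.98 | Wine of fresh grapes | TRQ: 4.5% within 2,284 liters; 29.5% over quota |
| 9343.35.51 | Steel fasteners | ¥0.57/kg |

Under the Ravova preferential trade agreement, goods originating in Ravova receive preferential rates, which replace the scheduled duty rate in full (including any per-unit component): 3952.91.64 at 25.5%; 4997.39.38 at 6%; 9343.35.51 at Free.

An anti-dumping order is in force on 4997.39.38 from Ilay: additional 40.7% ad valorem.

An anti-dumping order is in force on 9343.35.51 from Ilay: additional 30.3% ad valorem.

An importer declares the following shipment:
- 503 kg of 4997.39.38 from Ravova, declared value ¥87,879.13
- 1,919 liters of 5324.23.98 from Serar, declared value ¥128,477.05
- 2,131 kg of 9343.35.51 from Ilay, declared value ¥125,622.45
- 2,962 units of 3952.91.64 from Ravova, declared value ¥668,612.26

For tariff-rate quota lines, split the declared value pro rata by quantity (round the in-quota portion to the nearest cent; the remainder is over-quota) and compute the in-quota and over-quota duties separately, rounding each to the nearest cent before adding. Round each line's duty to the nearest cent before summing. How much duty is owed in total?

Line 1 (4997.39.38, Ravova, 503 kg, ¥87,879.13):
Base rate for 4997.39.38 is 8% + ¥1.34/kg.
Origin Ravova qualifies under the Serova–Ravova agreement and 4997.39.38 is covered: preferential rate 6% applies instead.
The additional-duty order on 4997.39.38 targets Ilay, not Ravova; it does not apply.
Duty = ¥87,879.13 × 6% = ¥5,272.75.
Line 2 (5324.23.98, Serar, 1,919 liters, ¥128,477.05):
Code 5324.23.98 is under a tariff-rate quota (threshold 2,284 liters). Quantity 1,919 liters is within the quota, so the in-quota rate 4.5% applies to the full value.
Duty = ¥128,477.05 × 4.5% = ¥5,781.47.
Line 3 (9343.35.51, Ilay, 2,131 kg, ¥125,622.45):
Base rate for 9343.35.51 is ¥0.57/kg.
9343.35.51 has an FTA preferential rate, but origin Ilay is not Ravova; base rate stands.
Additional duty on 9343.35.51 from Ilay: +30.3% ad valorem. Applied ad valorem rate = 30.3%.
Duty = ¥125,622.45 × 30.3% + 2,131 × ¥0.57 = ¥39,278.27.
Line 4 (3952.91.64, Ravova, 2,962 units, ¥668,612.26):
Base rate for 3952.91.64 is 31%.
Origin Ravova qualifies under the Serova–Ravova agreement and 3952.91.64 is covered: preferential rate 25.5% applies instead.
Duty = ¥668,612.26 × 25.5% = ¥170,496.13.
Total = ¥5,272.75 + ¥5,781.47 + ¥39,278.27 + ¥170,496.13 = ¥220,828.62.

¥220,828.62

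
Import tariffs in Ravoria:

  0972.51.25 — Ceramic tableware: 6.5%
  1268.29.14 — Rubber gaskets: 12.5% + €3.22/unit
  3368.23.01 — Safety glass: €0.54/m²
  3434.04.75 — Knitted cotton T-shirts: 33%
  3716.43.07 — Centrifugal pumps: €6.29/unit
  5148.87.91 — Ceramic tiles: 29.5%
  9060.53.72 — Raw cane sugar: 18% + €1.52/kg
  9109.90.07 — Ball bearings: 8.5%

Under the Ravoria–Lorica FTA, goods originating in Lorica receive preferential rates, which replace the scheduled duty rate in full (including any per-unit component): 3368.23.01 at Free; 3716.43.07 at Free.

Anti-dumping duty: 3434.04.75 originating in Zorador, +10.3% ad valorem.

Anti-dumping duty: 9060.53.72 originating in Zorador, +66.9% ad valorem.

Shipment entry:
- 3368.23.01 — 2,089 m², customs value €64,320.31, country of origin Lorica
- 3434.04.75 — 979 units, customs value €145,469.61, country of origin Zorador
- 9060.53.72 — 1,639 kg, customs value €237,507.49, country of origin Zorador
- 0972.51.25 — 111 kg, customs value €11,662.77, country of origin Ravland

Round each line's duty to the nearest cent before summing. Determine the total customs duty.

Line 1 (3368.23.01, Lorica, 2,089 m², €64,320.31):
Base rate for 3368.23.01 is €0.54/m².
Origin Lorica qualifies under the Ravoria–Lorica agreement and 3368.23.01 is covered: preferential rate Free applies instead.
Duty = €64,320.31 × 0% = €0.00.
Line 2 (3434.04.75, Zorador, 979 units, €145,469.61):
Base rate for 3434.04.75 is 33%.
Additional duty on 3434.04.75 from Zorador: +10.3%. Applied ad valorem rate: 33% + 10.3% = 43.3%.
Duty = €145,469.61 × 43.3% = €62,988.34.
Line 3 (9060.53.72, Zorador, 1,639 kg, €237,507.49):
Base rate for 9060.53.72 is 18% + €1.52/kg.
Additional duty on 9060.53.72 from Zorador: +66.9%. Applied ad valorem rate: 18% + 66.9% = 84.9%.
Duty = €237,507.49 × 84.9% + 1,639 × €1.52 = €204,135.14.
Line 4 (0972.51.25, Ravland, 111 kg, €11,662.77):
Base rate for 0972.51.25 is 6.5%.
Duty = €11,662.77 × 6.5% = €758.08.
Total = €0.00 + €62,988.34 + €204,135.14 + €758.08 = €267,881.56.

€267,881.56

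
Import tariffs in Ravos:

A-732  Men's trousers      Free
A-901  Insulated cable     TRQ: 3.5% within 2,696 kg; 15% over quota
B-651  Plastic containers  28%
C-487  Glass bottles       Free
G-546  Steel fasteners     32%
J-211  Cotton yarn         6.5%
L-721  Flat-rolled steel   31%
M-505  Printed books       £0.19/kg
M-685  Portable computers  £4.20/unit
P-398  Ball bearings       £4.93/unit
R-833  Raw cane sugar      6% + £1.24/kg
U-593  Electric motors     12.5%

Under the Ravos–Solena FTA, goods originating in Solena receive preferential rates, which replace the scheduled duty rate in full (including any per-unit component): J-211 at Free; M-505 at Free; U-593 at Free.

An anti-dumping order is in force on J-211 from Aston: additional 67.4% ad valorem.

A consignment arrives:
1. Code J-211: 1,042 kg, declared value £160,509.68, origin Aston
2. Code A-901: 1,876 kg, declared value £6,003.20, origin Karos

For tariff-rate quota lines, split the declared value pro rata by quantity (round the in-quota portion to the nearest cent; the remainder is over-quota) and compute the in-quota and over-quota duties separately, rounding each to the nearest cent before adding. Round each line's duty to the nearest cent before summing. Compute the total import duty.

Line 1 (J-211, Aston, 1,042 kg, £160,509.68):
Base rate for J-211 is 6.5%.
J-211 has an FTA preferential rate, but origin Aston is not Solena; base rate stands.
Additional duty on J-211 from Aston: +67.4%. Applied ad valorem rate: 6.5% + 67.4% = 73.9%.
Duty = £160,509.68 × 73.9% = £118,616.65.
Line 2 (A-901, Karos, 1,876 kg, £6,003.20):
Code A-901 is under a tariff-rate quota (threshold 2,696 kg). Quantity 1,876 kg is within the quota, so the in-quota rate 3.5% applies to the full value.
Duty = £6,003.20 × 3.5% = £210.11.
Total = £118,616.65 + £210.11 = £118,826.76.

£118,826.76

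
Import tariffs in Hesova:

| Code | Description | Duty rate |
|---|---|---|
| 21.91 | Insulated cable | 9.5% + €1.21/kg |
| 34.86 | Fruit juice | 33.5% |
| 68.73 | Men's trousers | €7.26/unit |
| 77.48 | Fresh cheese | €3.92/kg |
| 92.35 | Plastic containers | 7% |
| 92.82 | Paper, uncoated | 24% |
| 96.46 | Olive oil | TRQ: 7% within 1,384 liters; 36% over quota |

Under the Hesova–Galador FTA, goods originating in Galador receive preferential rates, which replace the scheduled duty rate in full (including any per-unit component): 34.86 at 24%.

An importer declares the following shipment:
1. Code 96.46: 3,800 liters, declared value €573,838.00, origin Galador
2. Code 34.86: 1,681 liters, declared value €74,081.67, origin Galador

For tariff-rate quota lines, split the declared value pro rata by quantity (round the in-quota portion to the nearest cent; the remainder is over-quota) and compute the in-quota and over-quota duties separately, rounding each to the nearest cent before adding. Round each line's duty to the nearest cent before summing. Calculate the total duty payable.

€163,751.91

Line 1 (96.46, Galador, 3,800 liters, €573,838.00):
Code 96.46 is under a tariff-rate quota (threshold 1,384 liters). In-quota: 1,384 liters at 7%; over-quota: 2,416 liters at 36%.
Pro-rata value split: in-quota = €573,838.00 × 1,384/3,800 = €208,997.84; over-quota = €573,838.00 − €208,997.84 = €364,840.16.
In-quota duty = €208,997.84 × 7% = €14,629.85. Over-quota duty = €364,840.16 × 36% = €131,342.46.
Line duty = €14,629.85 + €131,342.46 = €145,972.31.
Line 2 (34.86, Galador, 1,681 liters, €74,081.67):
Base rate for 34.86 is 33.5%.
Origin Galador qualifies under the Hesova–Galador agreement and 34.86 is covered: preferential rate 24% applies instead.
Duty = €74,081.67 × 24% = €17,779.60.
Total = €145,972.31 + €17,779.60 = €163,751.91.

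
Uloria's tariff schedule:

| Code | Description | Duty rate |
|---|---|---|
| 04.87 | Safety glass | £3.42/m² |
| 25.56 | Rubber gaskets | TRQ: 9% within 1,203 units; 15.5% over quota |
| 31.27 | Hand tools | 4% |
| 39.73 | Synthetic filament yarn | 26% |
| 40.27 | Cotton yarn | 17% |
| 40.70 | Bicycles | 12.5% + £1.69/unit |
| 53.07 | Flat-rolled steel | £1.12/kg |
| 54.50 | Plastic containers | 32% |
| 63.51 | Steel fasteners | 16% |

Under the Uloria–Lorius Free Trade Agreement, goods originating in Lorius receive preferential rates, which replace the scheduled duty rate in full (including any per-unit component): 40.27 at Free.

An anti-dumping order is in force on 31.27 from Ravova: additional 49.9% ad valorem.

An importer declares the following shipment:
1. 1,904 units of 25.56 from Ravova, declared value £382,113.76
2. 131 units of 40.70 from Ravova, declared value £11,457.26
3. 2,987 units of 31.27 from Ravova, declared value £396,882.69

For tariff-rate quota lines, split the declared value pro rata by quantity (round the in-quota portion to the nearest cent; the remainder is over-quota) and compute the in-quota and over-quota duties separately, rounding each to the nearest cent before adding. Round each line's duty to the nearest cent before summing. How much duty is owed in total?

£259,108.00

Line 1 (25.56, Ravova, 1,904 units, £382,113.76):
Code 25.56 is under a tariff-rate quota (threshold 1,203 units). In-quota: 1,203 units at 9%; over-quota: 701 units at 15.5%.
Pro-rata value split: in-quota = £382,113.76 × 1,203/1,904 = £241,430.07; over-quota = £382,113.76 − £241,430.07 = £140,683.69.
In-quota duty = £241,430.07 × 9% = £21,728.71. Over-quota duty = £140,683.69 × 15.5% = £21,805.97.
Line duty = £21,728.71 + £21,805.97 = £43,534.68.
Line 2 (40.70, Ravova, 131 units, £11,457.26):
Base rate for 40.70 is 12.5% + £1.69/unit.
Duty = £11,457.26 × 12.5% + 131 × £1.69 = £1,653.55.
Line 3 (31.27, Ravova, 2,987 units, £396,882.69):
Base rate for 31.27 is 4%.
Additional duty on 31.27 from Ravova: +49.9%. Applied ad valorem rate: 4% + 49.9% = 53.9%.
Duty = £396,882.69 × 53.9% = £213,919.77.
Total = £43,534.68 + £1,653.55 + £213,919.77 = £259,108.00.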